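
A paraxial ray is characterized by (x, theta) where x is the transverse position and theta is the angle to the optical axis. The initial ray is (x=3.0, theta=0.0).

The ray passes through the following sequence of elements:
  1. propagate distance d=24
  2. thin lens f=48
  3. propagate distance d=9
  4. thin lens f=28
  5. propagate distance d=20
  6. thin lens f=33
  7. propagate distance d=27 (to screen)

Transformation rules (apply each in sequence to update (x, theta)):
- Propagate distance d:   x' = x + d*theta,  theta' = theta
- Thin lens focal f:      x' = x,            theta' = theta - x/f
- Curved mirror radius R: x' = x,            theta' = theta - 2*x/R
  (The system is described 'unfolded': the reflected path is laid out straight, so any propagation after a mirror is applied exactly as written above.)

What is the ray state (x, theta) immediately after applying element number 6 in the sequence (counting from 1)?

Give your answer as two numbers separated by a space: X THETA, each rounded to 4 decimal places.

Initial: x=3.0000 theta=0.0000
After 1 (propagate distance d=24): x=3.0000 theta=0.0000
After 2 (thin lens f=48): x=3.0000 theta=-0.0625
After 3 (propagate distance d=9): x=2.4375 theta=-0.0625
After 4 (thin lens f=28): x=2.4375 theta=-67/448 (≈-0.1496)
After 5 (propagate distance d=20): x=-31/56 (≈-0.5536) theta=-67/448 (≈-0.1496)
After 6 (thin lens f=33): x=-31/56 (≈-0.5536) theta=-1963/14784 (≈-0.1328)
Rounded to 4 decimal places: x = -0.5536, theta = -0.1328

Answer: -0.5536 -0.1328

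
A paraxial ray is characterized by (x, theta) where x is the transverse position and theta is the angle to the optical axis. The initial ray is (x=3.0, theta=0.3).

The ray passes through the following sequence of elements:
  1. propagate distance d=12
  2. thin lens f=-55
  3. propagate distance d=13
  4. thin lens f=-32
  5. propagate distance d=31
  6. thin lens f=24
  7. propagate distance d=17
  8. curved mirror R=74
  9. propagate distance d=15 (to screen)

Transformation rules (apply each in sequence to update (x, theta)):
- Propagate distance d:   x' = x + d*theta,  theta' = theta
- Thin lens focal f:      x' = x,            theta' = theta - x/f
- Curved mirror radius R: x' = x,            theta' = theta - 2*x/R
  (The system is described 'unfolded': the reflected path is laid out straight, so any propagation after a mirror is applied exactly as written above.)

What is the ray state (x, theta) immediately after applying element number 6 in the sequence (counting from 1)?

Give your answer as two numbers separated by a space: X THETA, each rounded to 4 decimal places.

Answer: 36.7631 -0.7349

Derivation:
Initial: x=3.0000 theta=0.3000
After 1 (propagate distance d=12): x=6.6000 theta=0.3000
After 2 (thin lens f=-55): x=6.6000 theta=0.4200
After 3 (propagate distance d=13): x=12.0600 theta=0.4200
After 4 (thin lens f=-32): x=12.0600 theta=51/64 (≈0.7969)
After 5 (propagate distance d=31): x=58821/1600 (≈36.7631) theta=51/64 (≈0.7969)
After 6 (thin lens f=24): x=58821/1600 (≈36.7631) theta=-9407/12800 (≈-0.7349)
Rounded to 4 decimal places: x = 36.7631, theta = -0.7349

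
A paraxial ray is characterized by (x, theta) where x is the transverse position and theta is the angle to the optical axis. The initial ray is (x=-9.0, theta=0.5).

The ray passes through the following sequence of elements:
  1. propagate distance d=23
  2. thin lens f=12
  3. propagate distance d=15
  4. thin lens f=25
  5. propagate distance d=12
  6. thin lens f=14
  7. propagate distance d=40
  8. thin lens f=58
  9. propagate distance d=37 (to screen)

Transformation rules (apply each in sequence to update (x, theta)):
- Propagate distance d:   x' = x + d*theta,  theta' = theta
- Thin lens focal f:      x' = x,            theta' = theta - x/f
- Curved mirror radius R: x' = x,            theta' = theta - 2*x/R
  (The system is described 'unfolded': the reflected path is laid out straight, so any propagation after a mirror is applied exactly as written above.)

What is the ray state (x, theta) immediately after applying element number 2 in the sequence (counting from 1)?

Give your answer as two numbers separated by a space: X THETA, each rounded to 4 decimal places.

Initial: x=-9.0000 theta=0.5000
After 1 (propagate distance d=23): x=2.5000 theta=0.5000
After 2 (thin lens f=12): x=2.5000 theta=7/24 (≈0.2917)
Rounded to 4 decimal places: x = 2.5000, theta = 0.2917

Answer: 2.5000 0.2917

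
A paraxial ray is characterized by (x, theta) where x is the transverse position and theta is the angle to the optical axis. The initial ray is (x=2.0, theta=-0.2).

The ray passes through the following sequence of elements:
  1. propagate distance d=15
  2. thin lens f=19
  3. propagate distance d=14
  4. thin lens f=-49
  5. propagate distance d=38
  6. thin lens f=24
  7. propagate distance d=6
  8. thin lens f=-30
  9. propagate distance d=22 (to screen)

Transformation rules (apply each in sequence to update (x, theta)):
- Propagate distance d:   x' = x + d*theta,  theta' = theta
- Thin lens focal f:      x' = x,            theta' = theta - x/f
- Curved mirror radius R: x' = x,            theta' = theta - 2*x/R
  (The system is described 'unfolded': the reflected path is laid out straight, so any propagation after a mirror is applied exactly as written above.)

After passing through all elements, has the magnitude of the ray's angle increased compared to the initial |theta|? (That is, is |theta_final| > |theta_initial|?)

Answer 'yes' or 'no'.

Answer: no

Derivation:
Initial: x=2.0000 theta=-0.2000
After 1 (propagate distance d=15): x=-1.0000 theta=-0.2000
After 2 (thin lens f=19): x=-1.0000 theta=-14/95 (≈-0.1474)
After 3 (propagate distance d=14): x=-291/95 (≈-3.0632) theta=-14/95 (≈-0.1474)
After 4 (thin lens f=-49): x=-291/95 (≈-3.0632) theta=-977/4655 (≈-0.2099)
After 5 (propagate distance d=38): x=-10277/931 (≈-11.0387) theta=-977/4655 (≈-0.2099)
After 6 (thin lens f=24): x=-10277/931 (≈-11.0387) theta=3991/15960 (≈0.2501)
After 7 (propagate distance d=6): x=-177603/18620 (≈-9.5383) theta=3991/15960 (≈0.2501)
After 8 (thin lens f=-30): x=-177603/18620 (≈-9.5383) theta=-18959/279300 (≈-0.0679)
After 9 (propagate distance d=22 (to screen)): x=-3081143/279300 (≈-11.0317) theta=-18959/279300 (≈-0.0679)
|theta_initial|=0.2000 |theta_final|=18959/279300 (≈0.0679) -> not increased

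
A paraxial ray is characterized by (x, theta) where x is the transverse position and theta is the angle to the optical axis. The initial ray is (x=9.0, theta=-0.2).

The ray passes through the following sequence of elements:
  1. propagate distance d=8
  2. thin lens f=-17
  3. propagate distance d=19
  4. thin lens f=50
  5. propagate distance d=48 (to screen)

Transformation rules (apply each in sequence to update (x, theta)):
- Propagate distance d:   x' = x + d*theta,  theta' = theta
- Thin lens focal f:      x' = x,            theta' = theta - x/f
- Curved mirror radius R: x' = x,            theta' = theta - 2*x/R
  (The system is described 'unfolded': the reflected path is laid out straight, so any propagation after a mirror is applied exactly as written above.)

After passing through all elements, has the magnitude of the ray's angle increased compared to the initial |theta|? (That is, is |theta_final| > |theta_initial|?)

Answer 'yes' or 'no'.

Answer: no

Derivation:
Initial: x=9.0000 theta=-0.2000
After 1 (propagate distance d=8): x=7.4000 theta=-0.2000
After 2 (thin lens f=-17): x=7.4000 theta=4/17 (≈0.2353)
After 3 (propagate distance d=19): x=1009/85 (≈11.8706) theta=4/17 (≈0.2353)
After 4 (thin lens f=50): x=1009/85 (≈11.8706) theta=-9/4250 (≈-0.0021)
After 5 (propagate distance d=48 (to screen)): x=25009/2125 (≈11.7689) theta=-9/4250 (≈-0.0021)
|theta_initial|=0.2000 |theta_final|=9/4250 (≈0.0021) -> not increased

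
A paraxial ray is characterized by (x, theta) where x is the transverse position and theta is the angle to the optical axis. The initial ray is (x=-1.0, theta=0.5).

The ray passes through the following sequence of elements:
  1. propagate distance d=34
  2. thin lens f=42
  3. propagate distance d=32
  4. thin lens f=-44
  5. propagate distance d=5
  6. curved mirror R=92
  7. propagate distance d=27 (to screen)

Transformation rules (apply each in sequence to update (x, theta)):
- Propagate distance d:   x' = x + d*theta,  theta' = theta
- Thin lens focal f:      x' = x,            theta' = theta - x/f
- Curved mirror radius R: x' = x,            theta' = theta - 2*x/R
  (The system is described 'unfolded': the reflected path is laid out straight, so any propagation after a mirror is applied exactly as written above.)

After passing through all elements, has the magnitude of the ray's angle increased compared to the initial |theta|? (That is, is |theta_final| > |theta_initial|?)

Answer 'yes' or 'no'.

Initial: x=-1.0000 theta=0.5000
After 1 (propagate distance d=34): x=16.0000 theta=0.5000
After 2 (thin lens f=42): x=16.0000 theta=5/42 (≈0.1190)
After 3 (propagate distance d=32): x=416/21 (≈19.8095) theta=5/42 (≈0.1190)
After 4 (thin lens f=-44): x=416/21 (≈19.8095) theta=263/462 (≈0.5693)
After 5 (propagate distance d=5): x=3489/154 (≈22.6558) theta=263/462 (≈0.5693)
After 6 (curved mirror R=92): x=3489/154 (≈22.6558) theta=233/3036 (≈0.0767)
After 7 (propagate distance d=27 (to screen)): x=175173/7084 (≈24.7280) theta=233/3036 (≈0.0767)
|theta_initial|=0.5000 |theta_final|=233/3036 (≈0.0767) -> not increased

Answer: no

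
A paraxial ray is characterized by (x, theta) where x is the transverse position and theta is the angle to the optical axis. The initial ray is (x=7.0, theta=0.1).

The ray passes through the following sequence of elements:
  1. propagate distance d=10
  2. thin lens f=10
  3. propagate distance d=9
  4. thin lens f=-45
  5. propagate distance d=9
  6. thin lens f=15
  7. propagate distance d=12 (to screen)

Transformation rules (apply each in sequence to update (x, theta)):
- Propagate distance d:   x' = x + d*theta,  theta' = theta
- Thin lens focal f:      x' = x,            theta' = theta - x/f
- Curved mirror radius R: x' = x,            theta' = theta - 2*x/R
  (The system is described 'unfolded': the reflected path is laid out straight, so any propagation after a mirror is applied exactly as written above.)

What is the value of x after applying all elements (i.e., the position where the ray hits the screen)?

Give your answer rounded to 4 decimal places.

Answer: -8.7987

Derivation:
Initial: x=7.0000 theta=0.1000
After 1 (propagate distance d=10): x=8.0000 theta=0.1000
After 2 (thin lens f=10): x=8.0000 theta=-0.7000
After 3 (propagate distance d=9): x=1.7000 theta=-0.7000
After 4 (thin lens f=-45): x=1.7000 theta=-149/225 (≈-0.6622)
After 5 (propagate distance d=9): x=-4.2600 theta=-149/225 (≈-0.6622)
After 6 (thin lens f=15): x=-4.2600 theta=-851/2250 (≈-0.3782)
After 7 (propagate distance d=12 (to screen)): x=-6599/750 (≈-8.7987) theta=-851/2250 (≈-0.3782)
Rounded to 4 decimal places: x = -8.7987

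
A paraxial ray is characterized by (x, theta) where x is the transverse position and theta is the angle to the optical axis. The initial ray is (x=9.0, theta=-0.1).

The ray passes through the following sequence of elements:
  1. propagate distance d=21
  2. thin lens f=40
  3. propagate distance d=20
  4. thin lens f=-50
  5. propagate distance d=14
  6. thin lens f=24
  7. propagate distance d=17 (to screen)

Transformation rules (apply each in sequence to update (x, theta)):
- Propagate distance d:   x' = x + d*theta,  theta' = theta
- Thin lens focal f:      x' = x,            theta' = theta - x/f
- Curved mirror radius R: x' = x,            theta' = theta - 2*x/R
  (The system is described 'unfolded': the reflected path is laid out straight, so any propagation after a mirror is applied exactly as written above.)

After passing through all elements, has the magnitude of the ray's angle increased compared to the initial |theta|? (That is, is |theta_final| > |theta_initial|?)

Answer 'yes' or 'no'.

Initial: x=9.0000 theta=-0.1000
After 1 (propagate distance d=21): x=6.9000 theta=-0.1000
After 2 (thin lens f=40): x=6.9000 theta=-0.2725
After 3 (propagate distance d=20): x=1.4500 theta=-0.2725
After 4 (thin lens f=-50): x=1.4500 theta=-0.2435
After 5 (propagate distance d=14): x=-1.9590 theta=-0.2435
After 6 (thin lens f=24): x=-1.9590 theta=-259/1600 (≈-0.1619)
After 7 (propagate distance d=17 (to screen)): x=-37687/8000 (≈-4.7109) theta=-259/1600 (≈-0.1619)
|theta_initial|=0.1000 |theta_final|=259/1600 (≈0.1619) -> increased

Answer: yes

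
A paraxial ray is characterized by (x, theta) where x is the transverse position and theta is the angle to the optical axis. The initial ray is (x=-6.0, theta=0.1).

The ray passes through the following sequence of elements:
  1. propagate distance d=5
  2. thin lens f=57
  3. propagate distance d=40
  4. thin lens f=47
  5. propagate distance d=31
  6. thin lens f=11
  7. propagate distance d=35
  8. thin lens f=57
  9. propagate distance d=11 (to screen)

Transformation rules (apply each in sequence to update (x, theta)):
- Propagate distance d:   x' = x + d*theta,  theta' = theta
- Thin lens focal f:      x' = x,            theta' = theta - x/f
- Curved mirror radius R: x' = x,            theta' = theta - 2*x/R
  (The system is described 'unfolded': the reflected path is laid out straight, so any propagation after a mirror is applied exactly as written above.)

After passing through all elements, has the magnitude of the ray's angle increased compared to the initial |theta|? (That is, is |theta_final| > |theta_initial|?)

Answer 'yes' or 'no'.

Initial: x=-6.0000 theta=0.1000
After 1 (propagate distance d=5): x=-5.5000 theta=0.1000
After 2 (thin lens f=57): x=-5.5000 theta=56/285 (≈0.1965)
After 3 (propagate distance d=40): x=269/114 (≈2.3596) theta=56/285 (≈0.1965)
After 4 (thin lens f=47): x=269/114 (≈2.3596) theta=3919/26790 (≈0.1463)
After 5 (propagate distance d=31): x=30784/4465 (≈6.8945) theta=3919/26790 (≈0.1463)
After 6 (thin lens f=11): x=30784/4465 (≈6.8945) theta=-28319/58938 (≈-0.4805)
After 7 (propagate distance d=35): x=-153899/15510 (≈-9.9226) theta=-28319/58938 (≈-0.4805)
After 8 (thin lens f=57): x=-153899/15510 (≈-9.9226) theta=-12313/40185 (≈-0.3064)
After 9 (propagate distance d=11 (to screen)): x=-11751989/884070 (≈-13.2931) theta=-12313/40185 (≈-0.3064)
|theta_initial|=0.1000 |theta_final|=12313/40185 (≈0.3064) -> increased

Answer: yes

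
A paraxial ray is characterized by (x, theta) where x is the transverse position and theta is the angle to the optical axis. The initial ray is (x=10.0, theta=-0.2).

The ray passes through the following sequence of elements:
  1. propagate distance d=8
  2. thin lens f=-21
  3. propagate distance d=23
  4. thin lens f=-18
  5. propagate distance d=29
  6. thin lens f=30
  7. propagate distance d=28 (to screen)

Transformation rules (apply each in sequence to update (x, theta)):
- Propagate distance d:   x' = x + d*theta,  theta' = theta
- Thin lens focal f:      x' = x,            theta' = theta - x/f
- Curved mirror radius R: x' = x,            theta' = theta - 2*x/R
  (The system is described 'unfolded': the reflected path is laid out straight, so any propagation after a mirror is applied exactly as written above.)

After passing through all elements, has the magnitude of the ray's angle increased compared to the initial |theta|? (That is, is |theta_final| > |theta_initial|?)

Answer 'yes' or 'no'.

Initial: x=10.0000 theta=-0.2000
After 1 (propagate distance d=8): x=8.4000 theta=-0.2000
After 2 (thin lens f=-21): x=8.4000 theta=0.2000
After 3 (propagate distance d=23): x=13.0000 theta=0.2000
After 4 (thin lens f=-18): x=13.0000 theta=83/90 (≈0.9222)
After 5 (propagate distance d=29): x=3577/90 (≈39.7444) theta=83/90 (≈0.9222)
After 6 (thin lens f=30): x=3577/90 (≈39.7444) theta=-1087/2700 (≈-0.4026)
After 7 (propagate distance d=28 (to screen)): x=38437/1350 (≈28.4719) theta=-1087/2700 (≈-0.4026)
|theta_initial|=0.2000 |theta_final|=1087/2700 (≈0.4026) -> increased

Answer: yes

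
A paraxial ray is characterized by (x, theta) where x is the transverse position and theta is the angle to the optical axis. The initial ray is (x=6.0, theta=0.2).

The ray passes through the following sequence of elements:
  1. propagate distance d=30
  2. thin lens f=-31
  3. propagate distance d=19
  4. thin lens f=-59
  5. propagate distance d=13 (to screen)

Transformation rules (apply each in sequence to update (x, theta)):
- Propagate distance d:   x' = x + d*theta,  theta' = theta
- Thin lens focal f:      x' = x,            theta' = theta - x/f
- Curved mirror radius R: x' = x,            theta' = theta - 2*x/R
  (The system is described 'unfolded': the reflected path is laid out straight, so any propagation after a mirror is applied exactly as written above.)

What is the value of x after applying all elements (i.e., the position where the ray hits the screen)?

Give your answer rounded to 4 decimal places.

Initial: x=6.0000 theta=0.2000
After 1 (propagate distance d=30): x=12.0000 theta=0.2000
After 2 (thin lens f=-31): x=12.0000 theta=91/155 (≈0.5871)
After 3 (propagate distance d=19): x=3589/155 (≈23.1548) theta=91/155 (≈0.5871)
After 4 (thin lens f=-59): x=3589/155 (≈23.1548) theta=8958/9145 (≈0.9796)
After 5 (propagate distance d=13 (to screen)): x=65641/1829 (≈35.8890) theta=8958/9145 (≈0.9796)
Rounded to 4 decimal places: x = 35.8890

Answer: 35.8890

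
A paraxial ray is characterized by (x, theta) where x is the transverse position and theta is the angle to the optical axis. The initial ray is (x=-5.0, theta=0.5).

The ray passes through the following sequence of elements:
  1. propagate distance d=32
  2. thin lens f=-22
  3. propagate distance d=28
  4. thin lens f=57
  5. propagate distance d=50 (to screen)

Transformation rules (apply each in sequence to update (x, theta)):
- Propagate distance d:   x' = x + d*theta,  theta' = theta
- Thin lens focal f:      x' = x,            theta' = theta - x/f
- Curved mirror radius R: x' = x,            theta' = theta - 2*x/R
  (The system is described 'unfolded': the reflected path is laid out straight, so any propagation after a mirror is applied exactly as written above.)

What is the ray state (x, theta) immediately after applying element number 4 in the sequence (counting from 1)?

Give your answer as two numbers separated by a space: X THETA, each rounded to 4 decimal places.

Initial: x=-5.0000 theta=0.5000
After 1 (propagate distance d=32): x=11.0000 theta=0.5000
After 2 (thin lens f=-22): x=11.0000 theta=1.0000
After 3 (propagate distance d=28): x=39.0000 theta=1.0000
After 4 (thin lens f=57): x=39.0000 theta=6/19 (≈0.3158)
Rounded to 4 decimal places: x = 39.0000, theta = 0.3158

Answer: 39.0000 0.3158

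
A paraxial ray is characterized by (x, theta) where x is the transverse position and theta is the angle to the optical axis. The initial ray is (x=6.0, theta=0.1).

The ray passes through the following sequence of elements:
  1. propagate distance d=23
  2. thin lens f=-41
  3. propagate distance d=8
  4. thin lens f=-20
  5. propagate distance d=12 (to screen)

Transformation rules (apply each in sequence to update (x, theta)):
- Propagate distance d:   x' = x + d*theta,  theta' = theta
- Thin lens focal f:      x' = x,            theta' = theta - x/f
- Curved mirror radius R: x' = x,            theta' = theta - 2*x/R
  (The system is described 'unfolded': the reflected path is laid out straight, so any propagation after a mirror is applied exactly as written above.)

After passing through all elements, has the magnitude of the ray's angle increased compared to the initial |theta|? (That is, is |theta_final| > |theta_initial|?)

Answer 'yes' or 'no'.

Initial: x=6.0000 theta=0.1000
After 1 (propagate distance d=23): x=8.3000 theta=0.1000
After 2 (thin lens f=-41): x=8.3000 theta=62/205 (≈0.3024)
After 3 (propagate distance d=8): x=879/82 (≈10.7195) theta=62/205 (≈0.3024)
After 4 (thin lens f=-20): x=879/82 (≈10.7195) theta=275/328 (≈0.8384)
After 5 (propagate distance d=12 (to screen)): x=852/41 (≈20.7805) theta=275/328 (≈0.8384)
|theta_initial|=0.1000 |theta_final|=275/328 (≈0.8384) -> increased

Answer: yes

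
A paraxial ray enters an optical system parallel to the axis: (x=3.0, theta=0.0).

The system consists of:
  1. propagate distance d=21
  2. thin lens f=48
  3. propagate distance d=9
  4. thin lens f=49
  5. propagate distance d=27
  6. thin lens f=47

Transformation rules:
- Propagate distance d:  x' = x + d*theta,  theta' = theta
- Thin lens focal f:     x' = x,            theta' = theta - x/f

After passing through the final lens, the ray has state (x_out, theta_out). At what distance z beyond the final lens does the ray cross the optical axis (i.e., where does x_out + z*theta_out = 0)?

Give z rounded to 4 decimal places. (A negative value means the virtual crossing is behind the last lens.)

Answer: -5.9534

Derivation:
Initial: x=3.0000 theta=0.0000
After 1 (propagate distance d=21): x=3.0000 theta=0.0000
After 2 (thin lens f=48): x=3.0000 theta=-0.0625
After 3 (propagate distance d=9): x=2.4375 theta=-0.0625
After 4 (thin lens f=49): x=2.4375 theta=-11/98 (≈-0.1122)
After 5 (propagate distance d=27): x=-465/784 (≈-0.5931) theta=-11/98 (≈-0.1122)
After 6 (thin lens f=47): x=-465/784 (≈-0.5931) theta=-3671/36848 (≈-0.0996)
z_focus = -x_out/theta_out = -(-465/784)/(-3671/36848) = -21855/3671 ≈ -5.9534
Rounded to 4 decimal places: z = -5.9534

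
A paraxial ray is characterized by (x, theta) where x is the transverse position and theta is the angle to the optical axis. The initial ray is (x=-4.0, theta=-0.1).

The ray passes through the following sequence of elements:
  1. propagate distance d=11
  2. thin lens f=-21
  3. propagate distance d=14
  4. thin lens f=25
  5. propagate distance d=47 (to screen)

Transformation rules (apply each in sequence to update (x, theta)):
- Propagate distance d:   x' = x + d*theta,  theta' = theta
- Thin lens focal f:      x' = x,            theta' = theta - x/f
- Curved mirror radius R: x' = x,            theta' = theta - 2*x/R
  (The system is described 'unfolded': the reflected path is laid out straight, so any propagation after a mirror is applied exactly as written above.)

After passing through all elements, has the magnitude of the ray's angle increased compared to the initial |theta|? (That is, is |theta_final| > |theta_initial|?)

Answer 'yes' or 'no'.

Initial: x=-4.0000 theta=-0.1000
After 1 (propagate distance d=11): x=-5.1000 theta=-0.1000
After 2 (thin lens f=-21): x=-5.1000 theta=-12/35 (≈-0.3429)
After 3 (propagate distance d=14): x=-9.9000 theta=-12/35 (≈-0.3429)
After 4 (thin lens f=25): x=-9.9000 theta=93/1750 (≈0.0531)
After 5 (propagate distance d=47 (to screen)): x=-6477/875 (≈-7.4023) theta=93/1750 (≈0.0531)
|theta_initial|=0.1000 |theta_final|=93/1750 (≈0.0531) -> not increased

Answer: no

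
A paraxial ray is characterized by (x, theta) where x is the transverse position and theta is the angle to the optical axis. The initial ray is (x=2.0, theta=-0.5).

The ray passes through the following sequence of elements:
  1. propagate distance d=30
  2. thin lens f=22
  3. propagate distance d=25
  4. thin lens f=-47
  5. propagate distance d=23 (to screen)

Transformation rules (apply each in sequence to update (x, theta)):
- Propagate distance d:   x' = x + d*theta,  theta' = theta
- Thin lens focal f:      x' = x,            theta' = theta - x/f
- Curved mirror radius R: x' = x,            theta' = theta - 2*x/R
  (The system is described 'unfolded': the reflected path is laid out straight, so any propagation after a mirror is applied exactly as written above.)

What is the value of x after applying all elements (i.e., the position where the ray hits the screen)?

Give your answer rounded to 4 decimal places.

Initial: x=2.0000 theta=-0.5000
After 1 (propagate distance d=30): x=-13.0000 theta=-0.5000
After 2 (thin lens f=22): x=-13.0000 theta=1/11 (≈0.0909)
After 3 (propagate distance d=25): x=-118/11 (≈-10.7273) theta=1/11 (≈0.0909)
After 4 (thin lens f=-47): x=-118/11 (≈-10.7273) theta=-71/517 (≈-0.1373)
After 5 (propagate distance d=23 (to screen)): x=-7179/517 (≈-13.8859) theta=-71/517 (≈-0.1373)
Rounded to 4 decimal places: x = -13.8859

Answer: -13.8859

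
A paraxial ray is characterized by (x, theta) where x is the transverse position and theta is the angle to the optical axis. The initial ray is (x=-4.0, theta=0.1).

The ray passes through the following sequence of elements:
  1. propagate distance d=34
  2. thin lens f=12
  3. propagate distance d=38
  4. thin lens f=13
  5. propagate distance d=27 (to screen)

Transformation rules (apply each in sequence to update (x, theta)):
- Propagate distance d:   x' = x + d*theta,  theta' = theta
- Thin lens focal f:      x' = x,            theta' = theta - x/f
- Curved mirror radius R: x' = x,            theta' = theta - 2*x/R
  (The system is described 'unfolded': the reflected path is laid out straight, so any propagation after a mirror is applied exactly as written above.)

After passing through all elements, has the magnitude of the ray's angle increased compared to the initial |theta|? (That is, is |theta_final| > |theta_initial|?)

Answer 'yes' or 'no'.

Initial: x=-4.0000 theta=0.1000
After 1 (propagate distance d=34): x=-0.6000 theta=0.1000
After 2 (thin lens f=12): x=-0.6000 theta=0.1500
After 3 (propagate distance d=38): x=5.1000 theta=0.1500
After 4 (thin lens f=13): x=5.1000 theta=-63/260 (≈-0.2423)
After 5 (propagate distance d=27 (to screen)): x=-75/52 (≈-1.4423) theta=-63/260 (≈-0.2423)
|theta_initial|=0.1000 |theta_final|=63/260 (≈0.2423) -> increased

Answer: yes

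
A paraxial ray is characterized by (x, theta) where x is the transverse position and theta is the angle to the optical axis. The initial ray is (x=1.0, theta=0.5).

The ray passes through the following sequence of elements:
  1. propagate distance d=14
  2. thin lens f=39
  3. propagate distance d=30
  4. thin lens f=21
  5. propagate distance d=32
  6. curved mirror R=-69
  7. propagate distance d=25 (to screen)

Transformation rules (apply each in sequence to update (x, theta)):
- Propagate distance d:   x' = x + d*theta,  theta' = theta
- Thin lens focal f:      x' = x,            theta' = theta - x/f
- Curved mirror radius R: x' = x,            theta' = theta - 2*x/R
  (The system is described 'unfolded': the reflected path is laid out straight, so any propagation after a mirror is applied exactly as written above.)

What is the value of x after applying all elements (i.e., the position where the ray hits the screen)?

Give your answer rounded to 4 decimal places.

Initial: x=1.0000 theta=0.5000
After 1 (propagate distance d=14): x=8.0000 theta=0.5000
After 2 (thin lens f=39): x=8.0000 theta=23/78 (≈0.2949)
After 3 (propagate distance d=30): x=219/13 (≈16.8462) theta=23/78 (≈0.2949)
After 4 (thin lens f=21): x=219/13 (≈16.8462) theta=-277/546 (≈-0.5073)
After 5 (propagate distance d=32): x=167/273 (≈0.6117) theta=-277/546 (≈-0.5073)
After 6 (curved mirror R=-69): x=167/273 (≈0.6117) theta=-2635/5382 (≈-0.4896)
After 7 (propagate distance d=25 (to screen)): x=-438079/37674 (≈-11.6282) theta=-2635/5382 (≈-0.4896)
Rounded to 4 decimal places: x = -11.6282

Answer: -11.6282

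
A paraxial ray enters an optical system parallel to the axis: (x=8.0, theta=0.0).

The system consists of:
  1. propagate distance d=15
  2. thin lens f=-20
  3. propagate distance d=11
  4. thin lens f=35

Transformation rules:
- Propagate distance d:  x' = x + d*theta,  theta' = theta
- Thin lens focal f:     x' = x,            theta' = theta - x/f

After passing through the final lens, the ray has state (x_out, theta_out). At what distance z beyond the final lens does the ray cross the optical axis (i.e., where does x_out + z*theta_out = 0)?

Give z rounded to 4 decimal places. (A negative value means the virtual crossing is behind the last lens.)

Answer: -271.2500

Derivation:
Initial: x=8.0000 theta=0.0000
After 1 (propagate distance d=15): x=8.0000 theta=0.0000
After 2 (thin lens f=-20): x=8.0000 theta=0.4000
After 3 (propagate distance d=11): x=12.4000 theta=0.4000
After 4 (thin lens f=35): x=12.4000 theta=8/175 (≈0.0457)
z_focus = -x_out/theta_out = -(12.4000)/(8/175) = -271.2500
Rounded to 4 decimal places: z = -271.2500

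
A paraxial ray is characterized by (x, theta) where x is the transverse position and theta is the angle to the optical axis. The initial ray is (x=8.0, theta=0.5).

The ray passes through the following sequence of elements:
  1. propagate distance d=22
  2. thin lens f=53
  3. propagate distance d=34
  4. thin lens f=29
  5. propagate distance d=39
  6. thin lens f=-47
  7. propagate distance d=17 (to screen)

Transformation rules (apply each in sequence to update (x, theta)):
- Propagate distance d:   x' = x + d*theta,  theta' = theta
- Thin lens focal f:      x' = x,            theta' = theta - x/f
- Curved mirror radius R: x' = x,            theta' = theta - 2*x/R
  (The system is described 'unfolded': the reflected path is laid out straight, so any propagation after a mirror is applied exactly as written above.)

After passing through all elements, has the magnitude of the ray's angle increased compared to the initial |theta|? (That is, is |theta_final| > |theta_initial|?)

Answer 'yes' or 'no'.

Initial: x=8.0000 theta=0.5000
After 1 (propagate distance d=22): x=19.0000 theta=0.5000
After 2 (thin lens f=53): x=19.0000 theta=15/106 (≈0.1415)
After 3 (propagate distance d=34): x=1262/53 (≈23.8113) theta=15/106 (≈0.1415)
After 4 (thin lens f=29): x=1262/53 (≈23.8113) theta=-2089/3074 (≈-0.6796)
After 5 (propagate distance d=39): x=-8275/3074 (≈-2.6919) theta=-2089/3074 (≈-0.6796)
After 6 (thin lens f=-47): x=-8275/3074 (≈-2.6919) theta=-53229/72239 (≈-0.7368)
After 7 (propagate distance d=17 (to screen)): x=-2198711/144478 (≈-15.2183) theta=-53229/72239 (≈-0.7368)
|theta_initial|=0.5000 |theta_final|=53229/72239 (≈0.7368) -> increased

Answer: yes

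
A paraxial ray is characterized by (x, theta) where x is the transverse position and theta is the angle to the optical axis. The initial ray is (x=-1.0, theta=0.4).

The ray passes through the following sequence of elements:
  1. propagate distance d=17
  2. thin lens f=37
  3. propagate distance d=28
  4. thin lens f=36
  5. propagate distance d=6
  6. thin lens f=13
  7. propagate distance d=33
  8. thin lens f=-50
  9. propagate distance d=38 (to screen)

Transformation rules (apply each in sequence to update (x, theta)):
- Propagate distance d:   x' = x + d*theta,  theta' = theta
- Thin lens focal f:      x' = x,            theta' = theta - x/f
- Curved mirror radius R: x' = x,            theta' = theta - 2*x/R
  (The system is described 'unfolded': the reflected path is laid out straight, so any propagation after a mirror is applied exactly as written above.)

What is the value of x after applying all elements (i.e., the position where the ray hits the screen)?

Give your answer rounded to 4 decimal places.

Initial: x=-1.0000 theta=0.4000
After 1 (propagate distance d=17): x=5.8000 theta=0.4000
After 2 (thin lens f=37): x=5.8000 theta=9/37 (≈0.2432)
After 3 (propagate distance d=28): x=2333/185 (≈12.6108) theta=9/37 (≈0.2432)
After 4 (thin lens f=36): x=2333/185 (≈12.6108) theta=-713/6660 (≈-0.1071)
After 5 (propagate distance d=6): x=2657/222 (≈11.9685) theta=-713/6660 (≈-0.1071)
After 6 (thin lens f=13): x=2657/222 (≈11.9685) theta=-88979/86580 (≈-1.0277)
After 7 (propagate distance d=33): x=-633359/28860 (≈-21.9459) theta=-88979/86580 (≈-1.0277)
After 8 (thin lens f=-50): x=-633359/28860 (≈-21.9459) theta=-6349027/4329000 (≈-1.4666)
After 9 (propagate distance d=38 (to screen)): x=-84066719/1082250 (≈-77.6777) theta=-6349027/4329000 (≈-1.4666)
Rounded to 4 decimal places: x = -77.6777

Answer: -77.6777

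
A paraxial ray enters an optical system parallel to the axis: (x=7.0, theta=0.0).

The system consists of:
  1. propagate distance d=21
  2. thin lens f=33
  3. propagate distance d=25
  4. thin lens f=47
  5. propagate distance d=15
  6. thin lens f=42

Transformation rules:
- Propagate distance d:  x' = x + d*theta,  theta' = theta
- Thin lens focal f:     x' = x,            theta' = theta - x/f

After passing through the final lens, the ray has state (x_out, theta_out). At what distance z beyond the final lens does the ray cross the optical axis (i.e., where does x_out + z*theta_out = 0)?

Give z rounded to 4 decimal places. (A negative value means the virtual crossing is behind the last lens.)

Answer: -10.1333

Derivation:
Initial: x=7.0000 theta=0.0000
After 1 (propagate distance d=21): x=7.0000 theta=0.0000
After 2 (thin lens f=33): x=7.0000 theta=-7/33 (≈-0.2121)
After 3 (propagate distance d=25): x=56/33 (≈1.6970) theta=-7/33 (≈-0.2121)
After 4 (thin lens f=47): x=56/33 (≈1.6970) theta=-35/141 (≈-0.2482)
After 5 (propagate distance d=15): x=-3143/1551 (≈-2.0264) theta=-35/141 (≈-0.2482)
After 6 (thin lens f=42): x=-3143/1551 (≈-2.0264) theta=-1861/9306 (≈-0.2000)
z_focus = -x_out/theta_out = -(-3143/1551)/(-1861/9306) = -18858/1861 ≈ -10.1333
Rounded to 4 decimal places: z = -10.1333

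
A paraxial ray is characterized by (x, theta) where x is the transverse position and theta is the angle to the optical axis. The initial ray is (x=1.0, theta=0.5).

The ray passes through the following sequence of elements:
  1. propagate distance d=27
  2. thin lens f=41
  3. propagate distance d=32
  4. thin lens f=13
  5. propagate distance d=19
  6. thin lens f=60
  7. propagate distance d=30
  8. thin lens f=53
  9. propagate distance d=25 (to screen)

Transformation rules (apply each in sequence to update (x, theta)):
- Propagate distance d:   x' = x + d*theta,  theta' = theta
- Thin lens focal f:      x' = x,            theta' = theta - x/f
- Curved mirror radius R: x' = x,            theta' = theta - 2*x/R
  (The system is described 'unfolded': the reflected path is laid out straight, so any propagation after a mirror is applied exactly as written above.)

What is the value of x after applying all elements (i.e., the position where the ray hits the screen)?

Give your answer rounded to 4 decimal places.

Answer: -53.3731

Derivation:
Initial: x=1.0000 theta=0.5000
After 1 (propagate distance d=27): x=14.5000 theta=0.5000
After 2 (thin lens f=41): x=14.5000 theta=6/41 (≈0.1463)
After 3 (propagate distance d=32): x=1573/82 (≈19.1829) theta=6/41 (≈0.1463)
After 4 (thin lens f=13): x=1573/82 (≈19.1829) theta=-109/82 (≈-1.3293)
After 5 (propagate distance d=19): x=-249/41 (≈-6.0732) theta=-109/82 (≈-1.3293)
After 6 (thin lens f=60): x=-249/41 (≈-6.0732) theta=-1007/820 (≈-1.2280)
After 7 (propagate distance d=30): x=-3519/82 (≈-42.9146) theta=-1007/820 (≈-1.2280)
After 8 (thin lens f=53): x=-3519/82 (≈-42.9146) theta=-18181/43460 (≈-0.4183)
After 9 (propagate distance d=25 (to screen)): x=-463919/8692 (≈-53.3731) theta=-18181/43460 (≈-0.4183)
Rounded to 4 decimal places: x = -53.3731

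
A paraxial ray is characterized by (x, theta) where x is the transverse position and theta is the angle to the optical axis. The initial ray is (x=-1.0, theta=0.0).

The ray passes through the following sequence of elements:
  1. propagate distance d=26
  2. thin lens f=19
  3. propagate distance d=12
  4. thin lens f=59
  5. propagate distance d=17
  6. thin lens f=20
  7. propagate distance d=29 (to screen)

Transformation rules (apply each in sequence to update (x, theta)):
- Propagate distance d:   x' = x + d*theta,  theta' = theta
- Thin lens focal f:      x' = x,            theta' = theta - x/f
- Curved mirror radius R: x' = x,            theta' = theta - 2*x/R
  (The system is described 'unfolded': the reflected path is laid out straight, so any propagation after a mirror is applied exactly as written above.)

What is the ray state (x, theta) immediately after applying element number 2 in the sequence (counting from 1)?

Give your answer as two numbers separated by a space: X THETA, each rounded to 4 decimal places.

Initial: x=-1.0000 theta=0.0000
After 1 (propagate distance d=26): x=-1.0000 theta=0.0000
After 2 (thin lens f=19): x=-1.0000 theta=1/19 (≈0.0526)
Rounded to 4 decimal places: x = -1.0000, theta = 0.0526

Answer: -1.0000 0.0526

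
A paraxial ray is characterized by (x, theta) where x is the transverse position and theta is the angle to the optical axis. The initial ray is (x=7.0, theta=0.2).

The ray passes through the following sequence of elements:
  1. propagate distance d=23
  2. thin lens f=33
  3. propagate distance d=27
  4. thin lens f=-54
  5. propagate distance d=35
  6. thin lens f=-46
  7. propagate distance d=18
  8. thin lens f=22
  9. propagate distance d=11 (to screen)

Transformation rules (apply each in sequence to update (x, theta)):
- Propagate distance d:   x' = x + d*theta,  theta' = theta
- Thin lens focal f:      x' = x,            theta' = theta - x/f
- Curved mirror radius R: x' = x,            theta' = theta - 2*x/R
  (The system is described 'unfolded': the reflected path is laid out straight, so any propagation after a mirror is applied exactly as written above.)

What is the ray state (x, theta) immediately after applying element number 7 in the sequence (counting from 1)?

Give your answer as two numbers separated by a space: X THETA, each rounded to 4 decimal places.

Answer: 9.6165 0.1413

Derivation:
Initial: x=7.0000 theta=0.2000
After 1 (propagate distance d=23): x=11.6000 theta=0.2000
After 2 (thin lens f=33): x=11.6000 theta=-5/33 (≈-0.1515)
After 3 (propagate distance d=27): x=413/55 (≈7.5091) theta=-5/33 (≈-0.1515)
After 4 (thin lens f=-54): x=413/55 (≈7.5091) theta=-37/2970 (≈-0.0125)
After 5 (propagate distance d=35): x=21007/2970 (≈7.0731) theta=-37/2970 (≈-0.0125)
After 6 (thin lens f=-46): x=21007/2970 (≈7.0731) theta=13/92 (≈0.1413)
After 7 (propagate distance d=18): x=328453/34155 (≈9.6165) theta=13/92 (≈0.1413)
Rounded to 4 decimal places: x = 9.6165, theta = 0.1413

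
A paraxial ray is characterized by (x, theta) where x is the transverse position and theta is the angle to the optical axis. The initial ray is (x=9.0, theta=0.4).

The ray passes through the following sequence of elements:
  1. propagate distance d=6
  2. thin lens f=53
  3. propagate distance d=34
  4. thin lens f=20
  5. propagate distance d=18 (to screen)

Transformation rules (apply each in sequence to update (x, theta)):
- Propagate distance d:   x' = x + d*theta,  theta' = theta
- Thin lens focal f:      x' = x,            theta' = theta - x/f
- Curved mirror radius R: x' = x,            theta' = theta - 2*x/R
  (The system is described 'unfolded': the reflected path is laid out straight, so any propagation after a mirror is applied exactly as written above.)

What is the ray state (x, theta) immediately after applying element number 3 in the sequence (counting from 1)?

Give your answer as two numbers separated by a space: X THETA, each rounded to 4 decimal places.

Initial: x=9.0000 theta=0.4000
After 1 (propagate distance d=6): x=11.4000 theta=0.4000
After 2 (thin lens f=53): x=11.4000 theta=49/265 (≈0.1849)
After 3 (propagate distance d=34): x=4687/265 (≈17.6868) theta=49/265 (≈0.1849)
Rounded to 4 decimal places: x = 17.6868, theta = 0.1849

Answer: 17.6868 0.1849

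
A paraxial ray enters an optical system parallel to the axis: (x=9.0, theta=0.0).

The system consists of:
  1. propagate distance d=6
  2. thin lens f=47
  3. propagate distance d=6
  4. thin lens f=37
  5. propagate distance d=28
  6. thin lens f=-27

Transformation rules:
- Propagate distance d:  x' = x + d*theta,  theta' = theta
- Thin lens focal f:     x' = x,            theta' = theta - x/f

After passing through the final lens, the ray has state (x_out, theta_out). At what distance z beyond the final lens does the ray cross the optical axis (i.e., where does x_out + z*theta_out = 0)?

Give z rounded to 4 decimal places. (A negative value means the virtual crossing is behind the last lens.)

Initial: x=9.0000 theta=0.0000
After 1 (propagate distance d=6): x=9.0000 theta=0.0000
After 2 (thin lens f=47): x=9.0000 theta=-9/47 (≈-0.1915)
After 3 (propagate distance d=6): x=369/47 (≈7.8511) theta=-9/47 (≈-0.1915)
After 4 (thin lens f=37): x=369/47 (≈7.8511) theta=-702/1739 (≈-0.4037)
After 5 (propagate distance d=28): x=-6003/1739 (≈-3.4520) theta=-702/1739 (≈-0.4037)
After 6 (thin lens f=-27): x=-6003/1739 (≈-3.4520) theta=-59/111 (≈-0.5315)
z_focus = -x_out/theta_out = -(-6003/1739)/(-59/111) = -18009/2773 ≈ -6.4944
Rounded to 4 decimal places: z = -6.4944

Answer: -6.4944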